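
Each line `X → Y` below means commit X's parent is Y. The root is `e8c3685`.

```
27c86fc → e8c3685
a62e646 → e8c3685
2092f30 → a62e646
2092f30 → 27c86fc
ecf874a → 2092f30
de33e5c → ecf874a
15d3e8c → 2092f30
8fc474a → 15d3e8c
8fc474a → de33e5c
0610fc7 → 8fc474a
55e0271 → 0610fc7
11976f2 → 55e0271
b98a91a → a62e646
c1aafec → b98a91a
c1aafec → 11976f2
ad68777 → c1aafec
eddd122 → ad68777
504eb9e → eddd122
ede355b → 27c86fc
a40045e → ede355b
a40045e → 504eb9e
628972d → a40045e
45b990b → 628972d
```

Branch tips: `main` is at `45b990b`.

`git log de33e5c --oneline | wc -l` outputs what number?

Walking parent pointers from de33e5c: reachable set = {2092f30, 27c86fc, a62e646, de33e5c, e8c3685, ecf874a}.
That is 6 commits.

6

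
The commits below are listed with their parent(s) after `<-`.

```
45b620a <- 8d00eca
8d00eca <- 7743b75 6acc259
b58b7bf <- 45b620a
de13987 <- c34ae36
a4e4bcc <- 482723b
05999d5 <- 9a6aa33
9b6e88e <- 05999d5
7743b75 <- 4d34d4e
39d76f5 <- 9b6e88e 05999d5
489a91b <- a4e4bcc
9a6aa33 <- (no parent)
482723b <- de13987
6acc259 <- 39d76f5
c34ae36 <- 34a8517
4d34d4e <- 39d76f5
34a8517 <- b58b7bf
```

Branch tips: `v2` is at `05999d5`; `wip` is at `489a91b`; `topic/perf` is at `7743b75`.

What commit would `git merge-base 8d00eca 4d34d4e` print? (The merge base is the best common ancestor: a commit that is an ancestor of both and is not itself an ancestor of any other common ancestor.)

Ancestors of 8d00eca: {05999d5, 39d76f5, 4d34d4e, 6acc259, 7743b75, 8d00eca, 9a6aa33, 9b6e88e}.
Ancestors of 4d34d4e: {05999d5, 39d76f5, 4d34d4e, 9a6aa33, 9b6e88e}.
Common ancestors: {05999d5, 39d76f5, 4d34d4e, 9a6aa33, 9b6e88e}.
Among these, 4d34d4e is not an ancestor of any other common ancestor — it is the merge base.

4d34d4e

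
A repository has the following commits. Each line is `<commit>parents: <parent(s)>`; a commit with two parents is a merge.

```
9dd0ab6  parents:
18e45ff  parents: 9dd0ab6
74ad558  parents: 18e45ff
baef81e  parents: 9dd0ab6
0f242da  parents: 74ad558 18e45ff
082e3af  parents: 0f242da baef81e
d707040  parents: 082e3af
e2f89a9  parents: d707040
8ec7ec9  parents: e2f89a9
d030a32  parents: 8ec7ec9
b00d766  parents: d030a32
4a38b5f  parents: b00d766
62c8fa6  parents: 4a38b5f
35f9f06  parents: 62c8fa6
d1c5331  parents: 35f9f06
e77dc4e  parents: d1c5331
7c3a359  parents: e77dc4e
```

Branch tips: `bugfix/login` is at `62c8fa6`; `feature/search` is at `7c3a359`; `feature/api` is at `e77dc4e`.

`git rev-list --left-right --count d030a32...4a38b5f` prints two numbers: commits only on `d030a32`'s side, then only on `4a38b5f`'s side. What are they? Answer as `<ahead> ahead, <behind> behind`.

0 ahead, 2 behind

Reachable from d030a32: {082e3af, 0f242da, 18e45ff, 74ad558, 8ec7ec9, 9dd0ab6, baef81e, d030a32, d707040, e2f89a9}.
Reachable from 4a38b5f: {082e3af, 0f242da, 18e45ff, 4a38b5f, 74ad558, 8ec7ec9, 9dd0ab6, b00d766, baef81e, d030a32, d707040, e2f89a9}.
Only in d030a32's history (ahead): {} — 0.
Only in 4a38b5f's history (behind): {4a38b5f, b00d766} — 2.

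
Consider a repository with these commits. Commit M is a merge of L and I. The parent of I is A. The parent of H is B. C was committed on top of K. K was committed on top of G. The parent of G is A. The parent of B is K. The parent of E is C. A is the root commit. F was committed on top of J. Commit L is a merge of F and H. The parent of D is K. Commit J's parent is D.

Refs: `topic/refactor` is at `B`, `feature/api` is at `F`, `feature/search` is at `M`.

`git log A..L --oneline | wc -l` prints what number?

Reachable from L: {A, B, D, F, G, H, J, K, L}.
Reachable from A: {A}.
In L's history but not A's: {B, D, F, G, H, J, K, L} — 8 commits.

8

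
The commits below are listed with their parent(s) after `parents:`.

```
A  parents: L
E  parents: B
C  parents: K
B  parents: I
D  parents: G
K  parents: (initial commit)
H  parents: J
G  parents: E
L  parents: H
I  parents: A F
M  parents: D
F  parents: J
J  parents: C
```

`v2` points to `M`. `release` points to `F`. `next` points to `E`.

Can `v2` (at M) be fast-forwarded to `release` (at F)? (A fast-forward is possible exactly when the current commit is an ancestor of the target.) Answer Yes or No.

A fast-forward from M to F is possible iff M is an ancestor of F.
Ancestors of F: {C, F, J, K}.
M is not among them, so fast-forward is not possible.

No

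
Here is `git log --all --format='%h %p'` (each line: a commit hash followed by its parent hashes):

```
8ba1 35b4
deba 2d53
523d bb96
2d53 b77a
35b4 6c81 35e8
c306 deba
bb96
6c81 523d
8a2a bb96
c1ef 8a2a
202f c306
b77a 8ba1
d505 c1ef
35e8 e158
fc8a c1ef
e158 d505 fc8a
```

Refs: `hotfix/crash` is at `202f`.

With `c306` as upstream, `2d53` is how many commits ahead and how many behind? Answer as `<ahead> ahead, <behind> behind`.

0 ahead, 2 behind

Reachable from 2d53: {2d53, 35b4, 35e8, 523d, 6c81, 8a2a, 8ba1, b77a, bb96, c1ef, d505, e158, fc8a}.
Reachable from c306: {2d53, 35b4, 35e8, 523d, 6c81, 8a2a, 8ba1, b77a, bb96, c1ef, c306, d505, deba, e158, fc8a}.
Only in 2d53's history (ahead): {} — 0.
Only in c306's history (behind): {c306, deba} — 2.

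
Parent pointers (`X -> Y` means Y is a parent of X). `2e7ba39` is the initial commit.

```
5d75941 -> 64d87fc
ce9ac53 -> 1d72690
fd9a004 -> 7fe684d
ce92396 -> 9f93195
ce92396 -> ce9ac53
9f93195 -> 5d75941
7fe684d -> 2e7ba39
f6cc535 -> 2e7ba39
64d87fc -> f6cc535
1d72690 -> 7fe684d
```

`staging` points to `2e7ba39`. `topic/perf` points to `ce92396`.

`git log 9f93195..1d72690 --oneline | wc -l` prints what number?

Reachable from 1d72690: {1d72690, 2e7ba39, 7fe684d}.
Reachable from 9f93195: {2e7ba39, 5d75941, 64d87fc, 9f93195, f6cc535}.
In 1d72690's history but not 9f93195's: {1d72690, 7fe684d} — 2 commits.

2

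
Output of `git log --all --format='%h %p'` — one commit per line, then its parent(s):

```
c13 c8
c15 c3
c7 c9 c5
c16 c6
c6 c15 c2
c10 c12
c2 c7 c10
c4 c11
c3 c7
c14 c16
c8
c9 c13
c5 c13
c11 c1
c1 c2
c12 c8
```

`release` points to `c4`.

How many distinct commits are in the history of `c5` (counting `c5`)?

Walking parent pointers from c5: reachable set = {c13, c5, c8}.
That is 3 commits.

3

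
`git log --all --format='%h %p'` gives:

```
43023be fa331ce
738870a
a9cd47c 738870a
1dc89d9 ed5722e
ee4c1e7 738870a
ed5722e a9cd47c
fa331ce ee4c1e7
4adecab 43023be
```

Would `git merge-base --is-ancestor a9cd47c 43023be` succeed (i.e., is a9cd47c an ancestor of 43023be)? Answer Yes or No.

No

Ancestors of 43023be: {43023be, 738870a, ee4c1e7, fa331ce}.
a9cd47c is not in that set, so it is not an ancestor of 43023be.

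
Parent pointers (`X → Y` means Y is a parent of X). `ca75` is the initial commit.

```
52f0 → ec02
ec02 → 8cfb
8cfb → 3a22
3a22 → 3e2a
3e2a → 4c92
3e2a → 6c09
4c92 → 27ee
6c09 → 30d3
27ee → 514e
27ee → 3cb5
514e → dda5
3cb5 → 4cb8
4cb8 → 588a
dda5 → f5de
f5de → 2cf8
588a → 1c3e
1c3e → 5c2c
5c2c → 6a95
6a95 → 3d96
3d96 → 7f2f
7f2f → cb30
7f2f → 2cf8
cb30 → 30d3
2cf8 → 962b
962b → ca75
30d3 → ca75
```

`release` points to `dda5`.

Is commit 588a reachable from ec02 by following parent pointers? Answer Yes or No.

Ancestors of ec02 (commits reachable by following parents): {1c3e, 27ee, 2cf8, 30d3, 3a22, 3cb5, 3d96, 3e2a, 4c92, 4cb8, 514e, 588a, 5c2c, 6a95, 6c09, 7f2f, 8cfb, 962b, ca75, cb30, dda5, ec02, f5de}.
588a is in that set, so it is an ancestor of ec02.

Yes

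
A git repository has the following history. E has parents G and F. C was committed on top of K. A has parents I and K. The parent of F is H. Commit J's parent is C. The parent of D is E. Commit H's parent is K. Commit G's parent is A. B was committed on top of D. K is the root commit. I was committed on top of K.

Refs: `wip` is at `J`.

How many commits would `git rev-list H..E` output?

5

Reachable from E: {A, E, F, G, H, I, K}.
Reachable from H: {H, K}.
In E's history but not H's: {A, E, F, G, I} — 5 commits.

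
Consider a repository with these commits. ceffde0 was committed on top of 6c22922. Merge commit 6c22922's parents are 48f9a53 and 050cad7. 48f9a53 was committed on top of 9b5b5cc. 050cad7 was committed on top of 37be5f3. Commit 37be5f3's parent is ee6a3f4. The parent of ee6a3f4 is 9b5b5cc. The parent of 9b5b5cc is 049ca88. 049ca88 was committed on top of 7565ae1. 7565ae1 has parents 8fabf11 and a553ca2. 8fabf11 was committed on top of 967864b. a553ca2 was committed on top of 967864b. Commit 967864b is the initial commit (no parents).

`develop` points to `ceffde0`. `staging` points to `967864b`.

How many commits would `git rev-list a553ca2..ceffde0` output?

Reachable from ceffde0: {049ca88, 050cad7, 37be5f3, 48f9a53, 6c22922, 7565ae1, 8fabf11, 967864b, 9b5b5cc, a553ca2, ceffde0, ee6a3f4}.
Reachable from a553ca2: {967864b, a553ca2}.
In ceffde0's history but not a553ca2's: {049ca88, 050cad7, 37be5f3, 48f9a53, 6c22922, 7565ae1, 8fabf11, 9b5b5cc, ceffde0, ee6a3f4} — 10 commits.

10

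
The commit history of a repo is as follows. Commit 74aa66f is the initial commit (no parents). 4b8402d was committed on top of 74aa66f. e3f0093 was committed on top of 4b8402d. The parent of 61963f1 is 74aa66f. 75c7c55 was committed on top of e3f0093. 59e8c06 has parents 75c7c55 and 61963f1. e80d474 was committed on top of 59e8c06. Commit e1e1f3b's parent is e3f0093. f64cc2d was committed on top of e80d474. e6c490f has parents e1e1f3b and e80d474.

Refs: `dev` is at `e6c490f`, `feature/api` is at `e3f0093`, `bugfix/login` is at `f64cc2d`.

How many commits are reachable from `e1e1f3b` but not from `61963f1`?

3

Reachable from e1e1f3b: {4b8402d, 74aa66f, e1e1f3b, e3f0093}.
Reachable from 61963f1: {61963f1, 74aa66f}.
In e1e1f3b's history but not 61963f1's: {4b8402d, e1e1f3b, e3f0093} — 3 commits.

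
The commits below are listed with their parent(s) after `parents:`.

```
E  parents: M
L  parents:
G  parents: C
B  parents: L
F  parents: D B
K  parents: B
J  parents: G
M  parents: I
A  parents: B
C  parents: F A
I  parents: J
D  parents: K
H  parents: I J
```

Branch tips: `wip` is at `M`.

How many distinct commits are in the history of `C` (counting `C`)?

Walking parent pointers from C: reachable set = {A, B, C, D, F, K, L}.
That is 7 commits.

7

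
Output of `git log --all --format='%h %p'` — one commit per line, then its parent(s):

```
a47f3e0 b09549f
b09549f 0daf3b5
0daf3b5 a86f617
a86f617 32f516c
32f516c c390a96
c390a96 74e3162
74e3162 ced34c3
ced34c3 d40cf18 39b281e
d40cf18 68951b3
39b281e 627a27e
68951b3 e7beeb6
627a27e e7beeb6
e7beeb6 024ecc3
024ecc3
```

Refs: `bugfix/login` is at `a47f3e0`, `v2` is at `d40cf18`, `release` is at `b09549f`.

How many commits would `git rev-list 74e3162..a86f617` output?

Reachable from a86f617: {024ecc3, 32f516c, 39b281e, 627a27e, 68951b3, 74e3162, a86f617, c390a96, ced34c3, d40cf18, e7beeb6}.
Reachable from 74e3162: {024ecc3, 39b281e, 627a27e, 68951b3, 74e3162, ced34c3, d40cf18, e7beeb6}.
In a86f617's history but not 74e3162's: {32f516c, a86f617, c390a96} — 3 commits.

3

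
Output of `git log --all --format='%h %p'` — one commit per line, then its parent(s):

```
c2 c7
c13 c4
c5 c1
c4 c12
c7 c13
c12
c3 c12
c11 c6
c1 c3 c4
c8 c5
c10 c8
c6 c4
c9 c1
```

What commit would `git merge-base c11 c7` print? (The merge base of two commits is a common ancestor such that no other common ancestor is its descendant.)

c4

Ancestors of c11: {c11, c12, c4, c6}.
Ancestors of c7: {c12, c13, c4, c7}.
Common ancestors: {c12, c4}.
Among these, c4 is not an ancestor of any other common ancestor — it is the merge base.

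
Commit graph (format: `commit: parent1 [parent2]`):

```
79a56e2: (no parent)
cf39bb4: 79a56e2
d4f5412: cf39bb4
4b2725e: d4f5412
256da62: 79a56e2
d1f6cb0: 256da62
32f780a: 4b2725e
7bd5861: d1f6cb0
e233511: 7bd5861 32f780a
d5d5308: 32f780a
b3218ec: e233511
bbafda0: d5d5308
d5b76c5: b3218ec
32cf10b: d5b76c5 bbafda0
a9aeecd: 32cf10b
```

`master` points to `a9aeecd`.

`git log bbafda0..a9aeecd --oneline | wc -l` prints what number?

8

Reachable from a9aeecd: {256da62, 32cf10b, 32f780a, 4b2725e, 79a56e2, 7bd5861, a9aeecd, b3218ec, bbafda0, cf39bb4, d1f6cb0, d4f5412, d5b76c5, d5d5308, e233511}.
Reachable from bbafda0: {32f780a, 4b2725e, 79a56e2, bbafda0, cf39bb4, d4f5412, d5d5308}.
In a9aeecd's history but not bbafda0's: {256da62, 32cf10b, 7bd5861, a9aeecd, b3218ec, d1f6cb0, d5b76c5, e233511} — 8 commits.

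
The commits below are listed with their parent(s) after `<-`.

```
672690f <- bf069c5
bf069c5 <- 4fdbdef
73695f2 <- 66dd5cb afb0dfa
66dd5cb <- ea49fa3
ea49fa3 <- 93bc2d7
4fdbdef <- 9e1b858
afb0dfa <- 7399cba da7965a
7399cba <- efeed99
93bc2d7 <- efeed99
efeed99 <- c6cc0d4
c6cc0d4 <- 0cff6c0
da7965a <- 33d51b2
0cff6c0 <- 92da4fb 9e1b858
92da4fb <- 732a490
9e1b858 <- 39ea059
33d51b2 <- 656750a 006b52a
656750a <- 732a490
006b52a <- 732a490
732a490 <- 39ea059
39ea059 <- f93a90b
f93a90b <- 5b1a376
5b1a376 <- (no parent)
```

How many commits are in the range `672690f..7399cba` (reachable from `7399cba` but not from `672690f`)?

6

Reachable from 7399cba: {0cff6c0, 39ea059, 5b1a376, 732a490, 7399cba, 92da4fb, 9e1b858, c6cc0d4, efeed99, f93a90b}.
Reachable from 672690f: {39ea059, 4fdbdef, 5b1a376, 672690f, 9e1b858, bf069c5, f93a90b}.
In 7399cba's history but not 672690f's: {0cff6c0, 732a490, 7399cba, 92da4fb, c6cc0d4, efeed99} — 6 commits.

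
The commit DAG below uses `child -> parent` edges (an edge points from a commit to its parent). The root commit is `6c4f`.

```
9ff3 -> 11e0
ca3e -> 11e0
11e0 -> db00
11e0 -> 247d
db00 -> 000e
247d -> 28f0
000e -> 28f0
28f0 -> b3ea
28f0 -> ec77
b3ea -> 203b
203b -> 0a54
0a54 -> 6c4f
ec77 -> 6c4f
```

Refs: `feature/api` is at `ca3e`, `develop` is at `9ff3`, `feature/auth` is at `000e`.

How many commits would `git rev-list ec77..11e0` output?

8

Reachable from 11e0: {000e, 0a54, 11e0, 203b, 247d, 28f0, 6c4f, b3ea, db00, ec77}.
Reachable from ec77: {6c4f, ec77}.
In 11e0's history but not ec77's: {000e, 0a54, 11e0, 203b, 247d, 28f0, b3ea, db00} — 8 commits.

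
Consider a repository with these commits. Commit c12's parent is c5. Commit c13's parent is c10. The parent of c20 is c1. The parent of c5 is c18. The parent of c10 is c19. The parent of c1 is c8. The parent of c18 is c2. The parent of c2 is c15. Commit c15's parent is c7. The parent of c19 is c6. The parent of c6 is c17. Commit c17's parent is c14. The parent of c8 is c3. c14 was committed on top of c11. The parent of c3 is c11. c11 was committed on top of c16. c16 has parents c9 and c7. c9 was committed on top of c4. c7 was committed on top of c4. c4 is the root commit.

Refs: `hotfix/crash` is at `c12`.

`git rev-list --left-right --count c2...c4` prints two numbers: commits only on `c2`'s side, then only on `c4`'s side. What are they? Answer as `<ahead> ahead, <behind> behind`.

3 ahead, 0 behind

Reachable from c2: {c15, c2, c4, c7}.
Reachable from c4: {c4}.
Only in c2's history (ahead): {c15, c2, c7} — 3.
Only in c4's history (behind): {} — 0.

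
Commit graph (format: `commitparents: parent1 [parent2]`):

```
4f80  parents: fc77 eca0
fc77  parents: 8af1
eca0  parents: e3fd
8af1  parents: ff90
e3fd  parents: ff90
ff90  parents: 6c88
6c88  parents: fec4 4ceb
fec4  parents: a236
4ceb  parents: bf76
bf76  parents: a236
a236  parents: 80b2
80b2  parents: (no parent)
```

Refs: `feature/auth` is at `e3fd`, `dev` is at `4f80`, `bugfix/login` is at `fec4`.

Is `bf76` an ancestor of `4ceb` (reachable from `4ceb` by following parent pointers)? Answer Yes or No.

Yes

Ancestors of 4ceb (commits reachable by following parents): {4ceb, 80b2, a236, bf76}.
bf76 is in that set, so it is an ancestor of 4ceb.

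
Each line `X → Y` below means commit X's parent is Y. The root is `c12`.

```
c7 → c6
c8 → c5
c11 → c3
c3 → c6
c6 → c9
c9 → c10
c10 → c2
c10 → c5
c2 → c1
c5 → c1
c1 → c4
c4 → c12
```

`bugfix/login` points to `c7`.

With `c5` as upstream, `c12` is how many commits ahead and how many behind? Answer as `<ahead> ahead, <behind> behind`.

0 ahead, 3 behind

Reachable from c12: {c12}.
Reachable from c5: {c1, c12, c4, c5}.
Only in c12's history (ahead): {} — 0.
Only in c5's history (behind): {c1, c4, c5} — 3.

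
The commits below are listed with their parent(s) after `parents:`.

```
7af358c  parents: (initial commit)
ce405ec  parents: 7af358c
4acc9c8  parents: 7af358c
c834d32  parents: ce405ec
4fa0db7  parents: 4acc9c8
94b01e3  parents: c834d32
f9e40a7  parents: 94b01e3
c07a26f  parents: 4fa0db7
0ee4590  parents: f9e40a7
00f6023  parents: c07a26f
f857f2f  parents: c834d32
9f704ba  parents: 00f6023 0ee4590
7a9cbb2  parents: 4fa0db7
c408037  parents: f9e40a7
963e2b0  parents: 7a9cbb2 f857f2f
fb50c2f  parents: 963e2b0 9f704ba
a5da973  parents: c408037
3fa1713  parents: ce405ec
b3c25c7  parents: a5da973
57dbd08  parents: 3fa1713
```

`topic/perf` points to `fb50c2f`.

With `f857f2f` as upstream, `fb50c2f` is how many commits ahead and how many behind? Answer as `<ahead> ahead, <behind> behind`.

Reachable from fb50c2f: {00f6023, 0ee4590, 4acc9c8, 4fa0db7, 7a9cbb2, 7af358c, 94b01e3, 963e2b0, 9f704ba, c07a26f, c834d32, ce405ec, f857f2f, f9e40a7, fb50c2f}.
Reachable from f857f2f: {7af358c, c834d32, ce405ec, f857f2f}.
Only in fb50c2f's history (ahead): {00f6023, 0ee4590, 4acc9c8, 4fa0db7, 7a9cbb2, 94b01e3, 963e2b0, 9f704ba, c07a26f, f9e40a7, fb50c2f} — 11.
Only in f857f2f's history (behind): {} — 0.

11 ahead, 0 behind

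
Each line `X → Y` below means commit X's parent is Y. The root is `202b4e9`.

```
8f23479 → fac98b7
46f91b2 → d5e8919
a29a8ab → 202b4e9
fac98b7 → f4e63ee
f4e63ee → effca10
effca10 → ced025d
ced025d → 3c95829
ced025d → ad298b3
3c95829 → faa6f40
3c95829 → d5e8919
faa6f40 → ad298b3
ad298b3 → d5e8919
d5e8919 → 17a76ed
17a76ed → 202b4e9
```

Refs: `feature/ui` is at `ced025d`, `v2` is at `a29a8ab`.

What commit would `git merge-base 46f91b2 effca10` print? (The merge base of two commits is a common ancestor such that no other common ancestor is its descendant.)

d5e8919

Ancestors of 46f91b2: {17a76ed, 202b4e9, 46f91b2, d5e8919}.
Ancestors of effca10: {17a76ed, 202b4e9, 3c95829, ad298b3, ced025d, d5e8919, effca10, faa6f40}.
Common ancestors: {17a76ed, 202b4e9, d5e8919}.
Among these, d5e8919 is not an ancestor of any other common ancestor — it is the merge base.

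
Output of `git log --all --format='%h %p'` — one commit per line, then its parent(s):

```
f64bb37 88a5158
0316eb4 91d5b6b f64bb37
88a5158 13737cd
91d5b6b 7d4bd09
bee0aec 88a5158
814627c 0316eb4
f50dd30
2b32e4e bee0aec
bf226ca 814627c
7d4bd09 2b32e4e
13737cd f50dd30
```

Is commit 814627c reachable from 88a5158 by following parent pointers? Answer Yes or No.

No

Ancestors of 88a5158: {13737cd, 88a5158, f50dd30}.
814627c is not in that set, so it is not an ancestor of 88a5158.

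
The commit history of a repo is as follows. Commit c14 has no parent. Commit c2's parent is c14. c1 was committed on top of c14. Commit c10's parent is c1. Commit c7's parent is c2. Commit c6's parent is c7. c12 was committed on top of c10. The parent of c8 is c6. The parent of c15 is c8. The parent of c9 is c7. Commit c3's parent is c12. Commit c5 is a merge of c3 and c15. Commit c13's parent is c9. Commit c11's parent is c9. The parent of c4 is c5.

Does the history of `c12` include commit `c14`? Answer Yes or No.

Yes

Ancestors of c12 (commits reachable by following parents): {c1, c10, c12, c14}.
c14 is in that set, so it is an ancestor of c12.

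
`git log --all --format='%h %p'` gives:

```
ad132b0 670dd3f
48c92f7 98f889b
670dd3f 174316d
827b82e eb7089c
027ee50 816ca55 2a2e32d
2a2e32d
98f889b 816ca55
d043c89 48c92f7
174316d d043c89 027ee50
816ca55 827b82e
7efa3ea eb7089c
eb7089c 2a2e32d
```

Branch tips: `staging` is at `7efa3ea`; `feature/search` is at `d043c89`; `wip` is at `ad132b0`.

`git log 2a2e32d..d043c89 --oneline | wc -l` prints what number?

Reachable from d043c89: {2a2e32d, 48c92f7, 816ca55, 827b82e, 98f889b, d043c89, eb7089c}.
Reachable from 2a2e32d: {2a2e32d}.
In d043c89's history but not 2a2e32d's: {48c92f7, 816ca55, 827b82e, 98f889b, d043c89, eb7089c} — 6 commits.

6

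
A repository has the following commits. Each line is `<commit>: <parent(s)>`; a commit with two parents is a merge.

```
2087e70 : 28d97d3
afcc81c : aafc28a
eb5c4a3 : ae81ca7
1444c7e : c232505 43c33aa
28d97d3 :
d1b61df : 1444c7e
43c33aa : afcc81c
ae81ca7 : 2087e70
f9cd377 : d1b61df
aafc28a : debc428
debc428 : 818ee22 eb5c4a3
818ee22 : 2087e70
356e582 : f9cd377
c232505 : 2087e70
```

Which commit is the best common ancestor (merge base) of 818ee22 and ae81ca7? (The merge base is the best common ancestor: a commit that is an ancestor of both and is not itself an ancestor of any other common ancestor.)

Ancestors of 818ee22: {2087e70, 28d97d3, 818ee22}.
Ancestors of ae81ca7: {2087e70, 28d97d3, ae81ca7}.
Common ancestors: {2087e70, 28d97d3}.
Among these, 2087e70 is not an ancestor of any other common ancestor — it is the merge base.

2087e70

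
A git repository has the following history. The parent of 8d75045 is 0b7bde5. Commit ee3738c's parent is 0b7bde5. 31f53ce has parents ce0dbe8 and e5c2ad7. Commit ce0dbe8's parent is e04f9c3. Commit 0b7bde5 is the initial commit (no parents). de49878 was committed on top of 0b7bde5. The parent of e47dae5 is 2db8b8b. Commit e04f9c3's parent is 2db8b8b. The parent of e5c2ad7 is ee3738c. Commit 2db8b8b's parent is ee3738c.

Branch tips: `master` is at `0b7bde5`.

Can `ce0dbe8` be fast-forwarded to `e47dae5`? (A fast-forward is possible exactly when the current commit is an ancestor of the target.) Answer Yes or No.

A fast-forward from ce0dbe8 to e47dae5 is possible iff ce0dbe8 is an ancestor of e47dae5.
Ancestors of e47dae5: {0b7bde5, 2db8b8b, e47dae5, ee3738c}.
ce0dbe8 is not among them, so fast-forward is not possible.

No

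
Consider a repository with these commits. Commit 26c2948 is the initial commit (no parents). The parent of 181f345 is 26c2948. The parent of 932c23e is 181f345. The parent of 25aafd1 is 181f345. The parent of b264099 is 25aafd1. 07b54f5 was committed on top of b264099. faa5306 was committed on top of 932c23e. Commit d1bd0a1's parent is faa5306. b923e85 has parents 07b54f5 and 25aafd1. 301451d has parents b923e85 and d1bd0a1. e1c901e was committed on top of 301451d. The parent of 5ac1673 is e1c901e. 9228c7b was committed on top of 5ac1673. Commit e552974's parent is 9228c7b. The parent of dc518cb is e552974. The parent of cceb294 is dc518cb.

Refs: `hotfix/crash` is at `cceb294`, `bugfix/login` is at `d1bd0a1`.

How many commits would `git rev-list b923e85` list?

6

Walking parent pointers from b923e85: reachable set = {07b54f5, 181f345, 25aafd1, 26c2948, b264099, b923e85}.
That is 6 commits.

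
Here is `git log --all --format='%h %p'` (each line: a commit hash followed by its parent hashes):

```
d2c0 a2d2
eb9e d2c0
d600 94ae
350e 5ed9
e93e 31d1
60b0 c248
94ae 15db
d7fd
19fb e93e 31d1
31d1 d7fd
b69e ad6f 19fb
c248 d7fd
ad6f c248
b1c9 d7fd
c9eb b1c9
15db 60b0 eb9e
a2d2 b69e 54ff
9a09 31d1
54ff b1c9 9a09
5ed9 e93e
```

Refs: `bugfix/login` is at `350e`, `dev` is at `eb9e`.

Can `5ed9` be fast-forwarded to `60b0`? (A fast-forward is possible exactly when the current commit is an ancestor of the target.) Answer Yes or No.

A fast-forward from 5ed9 to 60b0 is possible iff 5ed9 is an ancestor of 60b0.
Ancestors of 60b0: {60b0, c248, d7fd}.
5ed9 is not among them, so fast-forward is not possible.

No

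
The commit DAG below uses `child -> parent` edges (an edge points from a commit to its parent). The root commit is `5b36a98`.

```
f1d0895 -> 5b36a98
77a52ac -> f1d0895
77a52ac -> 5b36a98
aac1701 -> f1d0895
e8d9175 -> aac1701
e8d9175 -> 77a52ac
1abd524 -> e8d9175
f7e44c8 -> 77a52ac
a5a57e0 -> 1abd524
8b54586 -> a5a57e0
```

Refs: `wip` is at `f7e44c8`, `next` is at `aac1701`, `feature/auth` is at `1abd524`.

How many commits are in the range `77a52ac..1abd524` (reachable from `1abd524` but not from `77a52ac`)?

Reachable from 1abd524: {1abd524, 5b36a98, 77a52ac, aac1701, e8d9175, f1d0895}.
Reachable from 77a52ac: {5b36a98, 77a52ac, f1d0895}.
In 1abd524's history but not 77a52ac's: {1abd524, aac1701, e8d9175} — 3 commits.

3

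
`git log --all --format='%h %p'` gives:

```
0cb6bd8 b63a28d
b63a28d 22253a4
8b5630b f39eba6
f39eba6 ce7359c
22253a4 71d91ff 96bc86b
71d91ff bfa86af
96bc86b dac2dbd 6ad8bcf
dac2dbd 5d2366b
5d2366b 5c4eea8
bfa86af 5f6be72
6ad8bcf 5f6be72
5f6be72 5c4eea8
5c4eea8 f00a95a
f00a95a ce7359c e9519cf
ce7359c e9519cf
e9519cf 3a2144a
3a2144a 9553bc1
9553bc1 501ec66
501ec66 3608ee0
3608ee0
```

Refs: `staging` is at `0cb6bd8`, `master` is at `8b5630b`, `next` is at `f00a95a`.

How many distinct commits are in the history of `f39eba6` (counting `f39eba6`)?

7

Walking parent pointers from f39eba6: reachable set = {3608ee0, 3a2144a, 501ec66, 9553bc1, ce7359c, e9519cf, f39eba6}.
That is 7 commits.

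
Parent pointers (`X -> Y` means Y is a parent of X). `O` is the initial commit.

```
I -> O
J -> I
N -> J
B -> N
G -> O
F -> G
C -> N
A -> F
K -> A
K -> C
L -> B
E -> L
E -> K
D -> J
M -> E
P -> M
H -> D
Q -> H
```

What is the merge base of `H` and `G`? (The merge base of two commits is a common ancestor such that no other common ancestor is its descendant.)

O

Ancestors of H: {D, H, I, J, O}.
Ancestors of G: {G, O}.
Common ancestors: {O}.
The only common ancestor is O, so it is the merge base.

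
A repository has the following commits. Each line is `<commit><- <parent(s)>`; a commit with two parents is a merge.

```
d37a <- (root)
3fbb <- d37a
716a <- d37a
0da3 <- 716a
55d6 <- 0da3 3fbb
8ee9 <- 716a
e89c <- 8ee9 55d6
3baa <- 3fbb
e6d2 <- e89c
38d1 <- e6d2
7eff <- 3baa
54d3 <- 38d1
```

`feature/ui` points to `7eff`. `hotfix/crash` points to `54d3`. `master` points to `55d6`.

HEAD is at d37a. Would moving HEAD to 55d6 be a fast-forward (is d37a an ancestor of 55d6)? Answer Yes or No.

Yes

A fast-forward from d37a to 55d6 is possible iff d37a is an ancestor of 55d6.
Ancestors of 55d6: {0da3, 3fbb, 55d6, 716a, d37a}.
d37a is among them, so fast-forward is possible.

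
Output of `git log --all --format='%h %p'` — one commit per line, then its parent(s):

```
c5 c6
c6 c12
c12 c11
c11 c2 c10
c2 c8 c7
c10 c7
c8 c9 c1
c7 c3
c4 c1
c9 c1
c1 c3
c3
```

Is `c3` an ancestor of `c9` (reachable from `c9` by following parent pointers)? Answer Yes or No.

Ancestors of c9 (commits reachable by following parents): {c1, c3, c9}.
c3 is in that set, so it is an ancestor of c9.

Yes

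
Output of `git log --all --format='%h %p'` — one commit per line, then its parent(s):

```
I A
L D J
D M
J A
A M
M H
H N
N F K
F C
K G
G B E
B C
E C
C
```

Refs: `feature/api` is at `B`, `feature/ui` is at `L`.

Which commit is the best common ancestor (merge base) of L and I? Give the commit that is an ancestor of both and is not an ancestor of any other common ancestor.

A

Ancestors of L: {A, B, C, D, E, F, G, H, J, K, L, M, N}.
Ancestors of I: {A, B, C, E, F, G, H, I, K, M, N}.
Common ancestors: {A, B, C, E, F, G, H, K, M, N}.
Among these, A is not an ancestor of any other common ancestor — it is the merge base.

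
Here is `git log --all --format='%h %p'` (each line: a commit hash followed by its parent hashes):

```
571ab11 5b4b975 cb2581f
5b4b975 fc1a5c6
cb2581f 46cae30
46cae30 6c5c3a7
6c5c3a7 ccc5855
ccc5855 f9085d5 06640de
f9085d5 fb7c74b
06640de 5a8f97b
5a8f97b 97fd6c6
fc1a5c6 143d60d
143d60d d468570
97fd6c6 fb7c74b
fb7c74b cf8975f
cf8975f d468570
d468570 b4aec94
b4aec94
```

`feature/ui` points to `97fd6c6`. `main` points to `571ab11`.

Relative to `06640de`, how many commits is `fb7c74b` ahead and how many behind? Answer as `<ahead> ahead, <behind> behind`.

Reachable from fb7c74b: {b4aec94, cf8975f, d468570, fb7c74b}.
Reachable from 06640de: {06640de, 5a8f97b, 97fd6c6, b4aec94, cf8975f, d468570, fb7c74b}.
Only in fb7c74b's history (ahead): {} — 0.
Only in 06640de's history (behind): {06640de, 5a8f97b, 97fd6c6} — 3.

0 ahead, 3 behind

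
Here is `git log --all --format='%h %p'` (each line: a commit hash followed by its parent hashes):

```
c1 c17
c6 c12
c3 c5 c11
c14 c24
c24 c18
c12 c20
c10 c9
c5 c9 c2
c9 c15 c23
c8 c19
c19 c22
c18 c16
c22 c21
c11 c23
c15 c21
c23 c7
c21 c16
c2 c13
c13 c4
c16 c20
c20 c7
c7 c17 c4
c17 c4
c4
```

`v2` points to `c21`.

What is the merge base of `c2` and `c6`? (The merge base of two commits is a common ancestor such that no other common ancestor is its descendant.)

Ancestors of c2: {c13, c2, c4}.
Ancestors of c6: {c12, c17, c20, c4, c6, c7}.
Common ancestors: {c4}.
The only common ancestor is c4, so it is the merge base.

c4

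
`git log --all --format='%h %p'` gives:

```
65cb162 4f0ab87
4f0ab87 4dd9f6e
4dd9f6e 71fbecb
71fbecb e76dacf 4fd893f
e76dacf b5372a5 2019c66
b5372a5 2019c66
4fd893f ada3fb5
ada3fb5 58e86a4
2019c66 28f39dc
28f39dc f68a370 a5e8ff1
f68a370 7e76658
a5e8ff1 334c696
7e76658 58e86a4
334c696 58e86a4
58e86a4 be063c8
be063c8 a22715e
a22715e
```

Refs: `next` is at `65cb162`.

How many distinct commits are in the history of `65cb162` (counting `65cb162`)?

17

Walking parent pointers from 65cb162: reachable set = {2019c66, 28f39dc, 334c696, 4dd9f6e, 4f0ab87, 4fd893f, 58e86a4, 65cb162, 71fbecb, 7e76658, a22715e, a5e8ff1, ada3fb5, b5372a5, be063c8, e76dacf, f68a370}.
That is 17 commits.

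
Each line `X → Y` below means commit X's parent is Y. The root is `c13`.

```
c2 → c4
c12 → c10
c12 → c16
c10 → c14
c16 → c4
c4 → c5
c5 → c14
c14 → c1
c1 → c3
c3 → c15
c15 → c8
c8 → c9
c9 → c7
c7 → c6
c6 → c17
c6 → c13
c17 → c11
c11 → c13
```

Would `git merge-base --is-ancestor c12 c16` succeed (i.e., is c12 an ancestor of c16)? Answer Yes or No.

No

Ancestors of c16: {c1, c11, c13, c14, c15, c16, c17, c3, c4, c5, c6, c7, c8, c9}.
c12 is not in that set, so it is not an ancestor of c16.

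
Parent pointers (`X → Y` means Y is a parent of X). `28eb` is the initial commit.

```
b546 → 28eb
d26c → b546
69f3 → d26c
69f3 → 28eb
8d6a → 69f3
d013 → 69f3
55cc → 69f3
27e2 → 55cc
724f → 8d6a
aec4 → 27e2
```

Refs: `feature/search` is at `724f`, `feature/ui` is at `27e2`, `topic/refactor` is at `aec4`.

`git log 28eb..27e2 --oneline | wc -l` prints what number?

Reachable from 27e2: {27e2, 28eb, 55cc, 69f3, b546, d26c}.
Reachable from 28eb: {28eb}.
In 27e2's history but not 28eb's: {27e2, 55cc, 69f3, b546, d26c} — 5 commits.

5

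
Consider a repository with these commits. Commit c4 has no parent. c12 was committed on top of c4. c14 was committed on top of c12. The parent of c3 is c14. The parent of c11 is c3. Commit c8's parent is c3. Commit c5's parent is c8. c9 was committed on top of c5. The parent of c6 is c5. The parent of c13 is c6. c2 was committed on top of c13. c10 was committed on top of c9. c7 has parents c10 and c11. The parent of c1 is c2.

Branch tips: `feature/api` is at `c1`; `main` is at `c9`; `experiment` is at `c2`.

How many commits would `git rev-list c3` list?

4

Walking parent pointers from c3: reachable set = {c12, c14, c3, c4}.
That is 4 commits.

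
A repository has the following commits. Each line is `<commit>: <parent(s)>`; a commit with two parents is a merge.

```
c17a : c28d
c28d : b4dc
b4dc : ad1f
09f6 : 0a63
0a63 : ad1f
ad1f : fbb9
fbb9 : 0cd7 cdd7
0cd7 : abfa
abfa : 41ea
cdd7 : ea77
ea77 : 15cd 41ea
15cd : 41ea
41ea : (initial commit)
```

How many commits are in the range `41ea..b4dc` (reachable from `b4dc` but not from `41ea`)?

8

Reachable from b4dc: {0cd7, 15cd, 41ea, abfa, ad1f, b4dc, cdd7, ea77, fbb9}.
Reachable from 41ea: {41ea}.
In b4dc's history but not 41ea's: {0cd7, 15cd, abfa, ad1f, b4dc, cdd7, ea77, fbb9} — 8 commits.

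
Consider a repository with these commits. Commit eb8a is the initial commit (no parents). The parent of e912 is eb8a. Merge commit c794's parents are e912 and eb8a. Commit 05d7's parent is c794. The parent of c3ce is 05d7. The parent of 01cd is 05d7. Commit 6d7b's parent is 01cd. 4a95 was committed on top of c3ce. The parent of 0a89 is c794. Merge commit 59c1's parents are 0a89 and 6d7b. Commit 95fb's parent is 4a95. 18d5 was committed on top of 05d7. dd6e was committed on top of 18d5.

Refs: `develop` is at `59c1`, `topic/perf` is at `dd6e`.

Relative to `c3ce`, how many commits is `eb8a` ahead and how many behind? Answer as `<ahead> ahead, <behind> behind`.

Reachable from eb8a: {eb8a}.
Reachable from c3ce: {05d7, c3ce, c794, e912, eb8a}.
Only in eb8a's history (ahead): {} — 0.
Only in c3ce's history (behind): {05d7, c3ce, c794, e912} — 4.

0 ahead, 4 behind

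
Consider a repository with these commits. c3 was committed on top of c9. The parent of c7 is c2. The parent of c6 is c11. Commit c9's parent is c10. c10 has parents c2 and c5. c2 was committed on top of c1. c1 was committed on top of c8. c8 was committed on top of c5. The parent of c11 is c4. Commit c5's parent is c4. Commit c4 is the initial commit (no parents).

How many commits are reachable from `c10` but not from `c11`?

5

Reachable from c10: {c1, c10, c2, c4, c5, c8}.
Reachable from c11: {c11, c4}.
In c10's history but not c11's: {c1, c10, c2, c5, c8} — 5 commits.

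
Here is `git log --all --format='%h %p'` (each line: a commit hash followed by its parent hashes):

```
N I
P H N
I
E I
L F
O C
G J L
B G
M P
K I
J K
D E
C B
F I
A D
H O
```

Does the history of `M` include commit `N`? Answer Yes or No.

Ancestors of M (commits reachable by following parents): {B, C, F, G, H, I, J, K, L, M, N, O, P}.
N is in that set, so it is an ancestor of M.

Yes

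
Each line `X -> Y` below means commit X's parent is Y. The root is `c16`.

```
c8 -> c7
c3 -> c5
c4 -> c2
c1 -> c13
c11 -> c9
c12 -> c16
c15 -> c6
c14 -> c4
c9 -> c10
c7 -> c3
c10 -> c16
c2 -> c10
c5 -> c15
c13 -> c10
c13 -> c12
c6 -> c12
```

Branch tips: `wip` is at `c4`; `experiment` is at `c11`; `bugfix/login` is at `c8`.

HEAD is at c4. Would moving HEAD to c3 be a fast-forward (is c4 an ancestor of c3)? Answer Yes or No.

A fast-forward from c4 to c3 is possible iff c4 is an ancestor of c3.
Ancestors of c3: {c12, c15, c16, c3, c5, c6}.
c4 is not among them, so fast-forward is not possible.

No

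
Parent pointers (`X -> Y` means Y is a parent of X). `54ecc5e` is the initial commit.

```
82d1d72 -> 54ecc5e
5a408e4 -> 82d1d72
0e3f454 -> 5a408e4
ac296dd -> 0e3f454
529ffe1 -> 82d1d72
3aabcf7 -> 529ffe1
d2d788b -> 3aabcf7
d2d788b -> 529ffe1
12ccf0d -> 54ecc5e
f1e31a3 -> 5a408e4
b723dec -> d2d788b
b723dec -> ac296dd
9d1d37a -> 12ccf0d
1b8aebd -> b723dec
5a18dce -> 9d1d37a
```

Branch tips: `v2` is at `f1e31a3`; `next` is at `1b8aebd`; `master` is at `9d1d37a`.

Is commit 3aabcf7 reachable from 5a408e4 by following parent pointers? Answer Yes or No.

Ancestors of 5a408e4: {54ecc5e, 5a408e4, 82d1d72}.
3aabcf7 is not in that set, so it is not an ancestor of 5a408e4.

No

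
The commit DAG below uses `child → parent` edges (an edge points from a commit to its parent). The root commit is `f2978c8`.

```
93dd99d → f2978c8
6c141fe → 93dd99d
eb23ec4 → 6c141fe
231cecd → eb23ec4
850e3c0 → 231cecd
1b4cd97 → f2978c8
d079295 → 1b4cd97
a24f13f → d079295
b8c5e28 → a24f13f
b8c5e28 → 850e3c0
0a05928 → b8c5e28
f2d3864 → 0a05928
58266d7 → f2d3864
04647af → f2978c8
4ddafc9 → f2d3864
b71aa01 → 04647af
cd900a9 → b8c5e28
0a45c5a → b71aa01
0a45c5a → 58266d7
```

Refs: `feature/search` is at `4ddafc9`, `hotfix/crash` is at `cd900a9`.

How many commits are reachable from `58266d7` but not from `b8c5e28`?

Reachable from 58266d7: {0a05928, 1b4cd97, 231cecd, 58266d7, 6c141fe, 850e3c0, 93dd99d, a24f13f, b8c5e28, d079295, eb23ec4, f2978c8, f2d3864}.
Reachable from b8c5e28: {1b4cd97, 231cecd, 6c141fe, 850e3c0, 93dd99d, a24f13f, b8c5e28, d079295, eb23ec4, f2978c8}.
In 58266d7's history but not b8c5e28's: {0a05928, 58266d7, f2d3864} — 3 commits.

3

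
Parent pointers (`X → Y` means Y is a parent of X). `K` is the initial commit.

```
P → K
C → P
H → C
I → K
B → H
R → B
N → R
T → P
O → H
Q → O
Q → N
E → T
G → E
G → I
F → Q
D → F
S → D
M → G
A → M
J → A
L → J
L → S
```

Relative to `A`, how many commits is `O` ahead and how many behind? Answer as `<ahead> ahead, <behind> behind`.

Reachable from O: {C, H, K, O, P}.
Reachable from A: {A, E, G, I, K, M, P, T}.
Only in O's history (ahead): {C, H, O} — 3.
Only in A's history (behind): {A, E, G, I, M, T} — 6.

3 ahead, 6 behind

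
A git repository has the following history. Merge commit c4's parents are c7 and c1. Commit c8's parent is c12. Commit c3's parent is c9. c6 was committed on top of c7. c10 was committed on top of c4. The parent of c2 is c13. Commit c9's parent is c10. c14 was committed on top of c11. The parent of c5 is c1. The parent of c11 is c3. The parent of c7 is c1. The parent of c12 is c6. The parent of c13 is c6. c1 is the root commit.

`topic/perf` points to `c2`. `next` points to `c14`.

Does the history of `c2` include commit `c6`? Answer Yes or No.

Yes

Ancestors of c2 (commits reachable by following parents): {c1, c13, c2, c6, c7}.
c6 is in that set, so it is an ancestor of c2.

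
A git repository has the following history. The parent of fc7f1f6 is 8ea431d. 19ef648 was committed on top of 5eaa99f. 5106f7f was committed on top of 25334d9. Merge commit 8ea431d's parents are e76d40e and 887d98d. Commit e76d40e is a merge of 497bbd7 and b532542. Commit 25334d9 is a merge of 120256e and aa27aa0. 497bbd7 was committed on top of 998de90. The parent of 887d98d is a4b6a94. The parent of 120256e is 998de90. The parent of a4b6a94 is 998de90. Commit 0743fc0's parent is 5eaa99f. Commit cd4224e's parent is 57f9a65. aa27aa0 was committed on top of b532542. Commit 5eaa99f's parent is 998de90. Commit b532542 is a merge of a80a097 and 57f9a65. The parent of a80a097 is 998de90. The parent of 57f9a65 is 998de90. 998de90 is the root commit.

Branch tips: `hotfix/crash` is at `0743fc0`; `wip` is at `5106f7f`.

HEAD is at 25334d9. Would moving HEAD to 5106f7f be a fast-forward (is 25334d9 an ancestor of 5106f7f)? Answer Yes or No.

Yes

A fast-forward from 25334d9 to 5106f7f is possible iff 25334d9 is an ancestor of 5106f7f.
Ancestors of 5106f7f: {120256e, 25334d9, 5106f7f, 57f9a65, 998de90, a80a097, aa27aa0, b532542}.
25334d9 is among them, so fast-forward is possible.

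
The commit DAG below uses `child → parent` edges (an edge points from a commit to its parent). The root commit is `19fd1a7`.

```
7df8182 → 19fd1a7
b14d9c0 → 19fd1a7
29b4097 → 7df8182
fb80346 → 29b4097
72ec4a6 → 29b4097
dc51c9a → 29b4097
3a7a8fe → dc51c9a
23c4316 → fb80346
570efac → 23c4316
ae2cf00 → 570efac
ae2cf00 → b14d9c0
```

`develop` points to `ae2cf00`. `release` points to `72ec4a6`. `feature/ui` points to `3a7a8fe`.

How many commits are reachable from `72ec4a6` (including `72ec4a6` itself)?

Walking parent pointers from 72ec4a6: reachable set = {19fd1a7, 29b4097, 72ec4a6, 7df8182}.
That is 4 commits.

4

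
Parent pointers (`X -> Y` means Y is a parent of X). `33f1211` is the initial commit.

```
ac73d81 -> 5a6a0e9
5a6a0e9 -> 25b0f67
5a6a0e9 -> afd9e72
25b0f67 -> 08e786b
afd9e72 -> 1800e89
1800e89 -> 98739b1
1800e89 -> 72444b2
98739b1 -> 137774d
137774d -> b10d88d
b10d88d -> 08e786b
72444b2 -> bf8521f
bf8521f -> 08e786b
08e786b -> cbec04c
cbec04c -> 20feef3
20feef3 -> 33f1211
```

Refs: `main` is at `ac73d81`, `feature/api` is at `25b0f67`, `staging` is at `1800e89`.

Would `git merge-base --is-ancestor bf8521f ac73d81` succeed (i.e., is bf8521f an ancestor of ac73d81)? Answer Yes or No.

Ancestors of ac73d81 (commits reachable by following parents): {08e786b, 137774d, 1800e89, 20feef3, 25b0f67, 33f1211, 5a6a0e9, 72444b2, 98739b1, ac73d81, afd9e72, b10d88d, bf8521f, cbec04c}.
bf8521f is in that set, so it is an ancestor of ac73d81.

Yes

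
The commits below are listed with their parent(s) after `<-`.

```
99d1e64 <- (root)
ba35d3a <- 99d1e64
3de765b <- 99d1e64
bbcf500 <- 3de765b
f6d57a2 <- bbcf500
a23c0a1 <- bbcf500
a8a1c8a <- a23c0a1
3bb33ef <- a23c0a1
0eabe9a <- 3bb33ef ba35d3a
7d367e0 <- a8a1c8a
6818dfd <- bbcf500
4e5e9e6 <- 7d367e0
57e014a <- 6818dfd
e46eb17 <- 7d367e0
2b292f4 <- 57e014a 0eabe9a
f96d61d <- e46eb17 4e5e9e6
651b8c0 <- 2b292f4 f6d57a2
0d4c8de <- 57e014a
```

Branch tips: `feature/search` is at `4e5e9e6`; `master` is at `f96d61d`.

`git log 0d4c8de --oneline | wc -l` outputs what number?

6

Walking parent pointers from 0d4c8de: reachable set = {0d4c8de, 3de765b, 57e014a, 6818dfd, 99d1e64, bbcf500}.
That is 6 commits.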